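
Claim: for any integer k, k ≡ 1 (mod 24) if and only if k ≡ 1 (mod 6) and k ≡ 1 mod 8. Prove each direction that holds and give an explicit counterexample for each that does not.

[⇒] Suppose k ≡ 1 (mod 24); write k = 24j + 1. Since 6 ∣ 24, reducing mod 6 gives k ≡ 1 (mod 6); since 8 ∣ 24, reducing mod 8 gives k ≡ 1 (mod 8).

[⇐] Conversely, if k ≡ 1 (mod 6) and k ≡ 1 (mod 8), then by the Chinese remainder theorem k ≡ 1 (mod 24). This is exactly k ≡ 1 (mod 24).

Both directions hold.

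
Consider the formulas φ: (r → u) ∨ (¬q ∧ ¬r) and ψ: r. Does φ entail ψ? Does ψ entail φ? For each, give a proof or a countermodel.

(⇒) This fails. Under q = F, u = F, r = F, the left side is true but the right side is false.

(⇐) This fails. Under q = F, u = F, r = T, the left side is false but the right side is true.

Neither implication holds.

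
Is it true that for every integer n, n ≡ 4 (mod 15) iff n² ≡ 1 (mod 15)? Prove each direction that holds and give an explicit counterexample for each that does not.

Forward direction. Suppose n ≡ 4 (mod 15). Write n = 15j + 4. Then (15j + 4)² = 225j² + 120j + 16 = 15(15j² + 8j + 1) + 1, so n² ≡ 1 (mod 15).

Converse. This fails: take n = 1. Then 1² = 1 ≡ 1 (mod 15), yet 1 ≡ 1 (mod 15), not 4.

(⇒) holds; (⇐) fails.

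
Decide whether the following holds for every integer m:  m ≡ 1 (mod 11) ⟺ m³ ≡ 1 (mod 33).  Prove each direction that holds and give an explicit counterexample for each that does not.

Forward direction. This fails: take m = 12. Then 12 ≡ 1 (mod 11), but 12³ = 1728 ≡ 12 (mod 33), not 1.

Converse. The residues r modulo 33 with r³ ≡ 1 (mod 33) are exactly {1}, and each is ≡ 1 (mod 11).

Only the reverse direction holds.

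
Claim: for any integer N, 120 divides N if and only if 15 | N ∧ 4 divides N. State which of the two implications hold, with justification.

Not equivalent: only (⇒) holds.

(⟹) If 120 ∣ N, write N = 120q. Since 120 = 8·15, N = 15·(8q), so 15 ∣ N; and since 120 = 30·4, N = 4·(30q), so 4 ∣ N.

(⟸) This fails: take N = 60. Both 15 ∣ 60 and 4 ∣ 60, yet 60 is not a multiple of 120 (since 60 = 0·120 + 60), so 120 ∤ 60.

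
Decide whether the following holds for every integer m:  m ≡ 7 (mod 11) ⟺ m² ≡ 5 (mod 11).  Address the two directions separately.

(⇐) This fails: take m = 4. Then 4² = 16 ≡ 5 (mod 11), yet 4 ≡ 4 (mod 11), not 7.

(⇒) Suppose m ≡ 7 (mod 11). Write m = 11j + 7. Then (11j + 7)² = 121j² + 154j + 49 = 11(11j² + 14j + 4) + 5, so m² ≡ 5 (mod 11).

Not equivalent: only (⇒) holds.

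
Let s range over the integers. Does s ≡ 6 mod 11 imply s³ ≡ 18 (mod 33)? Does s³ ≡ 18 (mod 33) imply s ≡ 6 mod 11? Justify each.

(⟸) The residues r modulo 33 with r³ ≡ 18 (mod 33) are exactly {6}, and each is ≡ 6 (mod 11).

(⟹) This fails: take s = 17. Then 17 ≡ 6 (mod 11), but 17³ = 4913 ≡ 29 (mod 33), not 18.

The forward direction fails; the converse holds.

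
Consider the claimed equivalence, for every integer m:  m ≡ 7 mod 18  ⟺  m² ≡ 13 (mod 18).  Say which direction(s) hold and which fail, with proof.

[⇒] Suppose m ≡ 7 mod 18. Write m = 18j + 7. Then (18j + 7)² = 324j² + 252j + 49 = 18(18j² + 14j + 2) + 13, so m² ≡ 13 (mod 18).

[⇐] This fails: take m = 11. Then 11² = 121 ≡ 13 (mod 18), yet 11 ≡ 11 (mod 18), not 7.

Only the forward implication holds.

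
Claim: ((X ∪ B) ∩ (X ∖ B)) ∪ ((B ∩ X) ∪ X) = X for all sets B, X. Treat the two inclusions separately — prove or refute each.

(⊇) Let x ∈ X. Then either x ∈ X and x ∉ B; or x ∈ B ∩ X. In each case x ∈ ((X ∪ B) ∩ (X ∖ B)) ∪ ((B ∩ X) ∪ X), so X ⊆ ((X ∪ B) ∩ (X ∖ B)) ∪ ((B ∩ X) ∪ X).

(⊆) Let x ∈ ((X ∪ B) ∩ (X ∖ B)) ∪ ((B ∩ X) ∪ X). Then either x ∈ X and x ∉ B; or x ∈ B ∩ X. In each case x ∈ X, so ((X ∪ B) ∩ (X ∖ B)) ∪ ((B ∩ X) ∪ X) ⊆ X.

Both inclusions hold.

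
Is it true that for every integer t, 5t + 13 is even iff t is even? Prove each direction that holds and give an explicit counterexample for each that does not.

Neither direction holds.

Forward direction. This fails: t = 1 gives 5t + 13 = 18, which is even, but 1 is odd, not even.

Converse. This also fails: t = 6 is even, but 5t + 13 = 43 is odd, not even.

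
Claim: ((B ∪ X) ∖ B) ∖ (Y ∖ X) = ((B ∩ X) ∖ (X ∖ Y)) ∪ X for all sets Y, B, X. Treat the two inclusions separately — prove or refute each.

(⊆) Let x ∈ ((B ∪ X) ∖ B) ∖ (Y ∖ X). Then either x ∈ X and x ∉ Y, B; or x ∈ Y ∩ X and x ∉ B. In each case x ∈ ((B ∩ X) ∖ (X ∖ Y)) ∪ X, so ((B ∪ X) ∖ B) ∖ (Y ∖ X) ⊆ ((B ∩ X) ∖ (X ∖ Y)) ∪ X.

(⊇) This inclusion fails. Take Y = ∅, B = {1}, X = {1}; then 1 ∈ ((B ∩ X) ∖ (X ∖ Y)) ∪ X but 1 ∉ ((B ∪ X) ∖ B) ∖ (Y ∖ X).

The sets are not equal: only the forward inclusion holds.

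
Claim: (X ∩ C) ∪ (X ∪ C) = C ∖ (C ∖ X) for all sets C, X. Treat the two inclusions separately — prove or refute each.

Forward inclusion. This inclusion fails. Take C = {1}, X = ∅; then 1 ∈ (X ∩ C) ∪ (X ∪ C) but 1 ∉ C ∖ (C ∖ X).

Reverse inclusion. Let x ∈ C ∖ (C ∖ X). Then x ∈ C ∩ X, from which x ∈ (X ∩ C) ∪ (X ∪ C).

The sets are not equal: only the reverse inclusion holds.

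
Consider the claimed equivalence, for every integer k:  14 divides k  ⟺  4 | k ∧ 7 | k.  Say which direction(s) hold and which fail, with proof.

Forward direction. This fails: take k = 14. Certainly 14 ∣ 14, but 4 ∤ 14.

Converse. Suppose 4 ∣ k and 7 ∣ k. Any common multiple of 4 and 7 is a multiple of their lcm; here gcd(4, 7) = 1, so lcm(4, 7) = 4·7 = 28, so 28 ∣ k. Since 14 ∣ 28, it follows that 14 ∣ k.

The forward direction fails; the converse holds.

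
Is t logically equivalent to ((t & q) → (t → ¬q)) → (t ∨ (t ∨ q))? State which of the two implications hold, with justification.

[⇐] This fails. Under q = T, t = F, the left side is false but the right side is true.

[⇒] Assume the antecedent. If q is true, the consequent reduces to true regardless of the other variables. If q is false, the antecedent forces (q = F, t = T), and the consequent holds there. Either way the consequent holds.

(⇒) holds; (⇐) fails.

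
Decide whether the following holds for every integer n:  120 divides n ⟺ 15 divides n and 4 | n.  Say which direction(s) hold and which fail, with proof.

[⇒] If 120 ∣ n, write n = 120q. Since 120 = 8·15, n = 15·(8q), so 15 ∣ n; and since 120 = 30·4, n = 4·(30q), so 4 ∣ n.

[⇐] This fails: take n = 60. Both 15 ∣ 60 and 4 ∣ 60, yet 60 is not a multiple of 120 (since 60 = 0·120 + 60), so 120 ∤ 60.

Only the forward implication holds.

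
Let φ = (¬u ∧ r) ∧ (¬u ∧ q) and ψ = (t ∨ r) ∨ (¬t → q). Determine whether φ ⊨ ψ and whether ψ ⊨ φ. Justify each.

(⟹) Assume the antecedent. If u is true, the antecedent cannot hold. If u is false, the antecedent forces (u = F, t = F, r = T, q = T) or (u = F, t = T, r = T, q = T), and (t ∨ r) ∨ (¬t → q) holds there. Either way (t ∨ r) ∨ (¬t → q) holds.

(⟸) This fails. Under u = F, t = T, r = F, q = F, the left side is false but the right side is true.

The forward direction holds; the converse fails.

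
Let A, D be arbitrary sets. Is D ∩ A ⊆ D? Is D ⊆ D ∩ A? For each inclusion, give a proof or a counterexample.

Forward inclusion. Let x ∈ D ∩ A. Then x ∈ A ∩ D, from which x ∈ D.

Reverse inclusion. This inclusion fails. Take A = ∅, D = {1}; then 1 ∈ D but 1 ∉ D ∩ A.

(⊆) holds; (⊇) fails.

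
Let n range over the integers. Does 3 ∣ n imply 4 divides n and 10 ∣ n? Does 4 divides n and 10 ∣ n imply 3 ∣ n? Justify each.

(⇒) fails and (⇐) fails.

[⇒] This fails: take n = 3. Certainly 3 ∣ 3, but 4 ∤ 3.

[⇐] This fails: take n = 20. Both 4 ∣ 20 and 10 ∣ 20, yet 20 is not a multiple of 3 (since 20 = 6·3 + 2), so 3 ∤ 20.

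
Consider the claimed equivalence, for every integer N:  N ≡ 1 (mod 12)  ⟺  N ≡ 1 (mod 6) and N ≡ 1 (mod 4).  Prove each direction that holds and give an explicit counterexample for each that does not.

(⇒) Suppose N ≡ 1 (mod 12); write N = 12j + 1. Since 6 ∣ 12, reducing mod 6 gives N ≡ 1 (mod 6); since 4 ∣ 12, reducing mod 4 gives N ≡ 1 (mod 4).

(⇐) Conversely, if N ≡ 1 (mod 6) and N ≡ 1 (mod 4), then by the Chinese remainder theorem N ≡ 1 (mod 12). This is exactly N ≡ 1 (mod 12).

Both directions hold.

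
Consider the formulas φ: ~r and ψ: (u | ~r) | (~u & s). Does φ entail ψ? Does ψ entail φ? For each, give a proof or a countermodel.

(⇒) Assume the antecedent. If r is true, the antecedent cannot hold. If r is false, (u | ~r) | (~u & s) reduces to true regardless of the other variables. Either way (u | ~r) | (~u & s) holds.

(⇐) This fails. Under r = T, s = T, u = F, the left side is false but the right side is true.

The forward direction holds; the converse fails.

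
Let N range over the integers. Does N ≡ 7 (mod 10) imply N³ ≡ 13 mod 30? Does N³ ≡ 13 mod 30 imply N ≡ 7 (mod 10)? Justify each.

[⇒] This fails: take N = 17. Then 17 ≡ 7 (mod 10), but 17³ = 4913 ≡ 23 (mod 30), not 13.

[⇐] Conversely, the residues r modulo 30 with r³ ≡ 13 (mod 30) are exactly {7}, and each is ≡ 7 (mod 10).

Only the converse holds.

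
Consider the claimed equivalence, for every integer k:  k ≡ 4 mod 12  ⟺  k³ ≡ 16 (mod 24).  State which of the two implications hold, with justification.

(⇒) Suppose k ≡ 4 (mod 12). Working modulo 24, k ∈ {4, 16}; for each such r, r³ ≡ 16 (mod 24).

(⇐) This fails: take k = 10. Then 10³ = 1000 ≡ 16 (mod 24), yet 10 ≡ 10 (mod 12), not 4.

Only the forward implication holds.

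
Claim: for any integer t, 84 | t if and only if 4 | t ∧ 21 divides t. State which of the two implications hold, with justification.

[⇒] If 84 ∣ t, write t = 84q. Since 84 = 21·4, t = 4·(21q), so 4 ∣ t; and since 84 = 4·21, t = 21·(4q), so 21 ∣ t.

[⇐] Suppose 4 ∣ t and 21 ∣ t. Any common multiple of 4 and 21 is a multiple of their lcm; here gcd(4, 21) = 1, so lcm(4, 21) = 4·21 = 84, so 84 ∣ t.

Both directions hold.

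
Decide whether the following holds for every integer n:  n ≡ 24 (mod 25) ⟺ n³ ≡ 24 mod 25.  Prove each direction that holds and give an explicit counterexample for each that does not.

(→) Suppose n ≡ 24 (mod 25). Write n = 25j + 24. Then (25j + 24)³ = 15625j³ + 45000j² + 43200j + 13824 = 25(625j³ + 1800j² + 1728j + 552) + 24, so n³ ≡ 24 (mod 25).

(←) Conversely, suppose n³ ≡ 24 (mod 25). The only residue r in {0, …, 24} with r³ ≡ 24 (mod 25) is r = 24, so n ≡ 24 (mod 25).

Both directions hold; the statement is true.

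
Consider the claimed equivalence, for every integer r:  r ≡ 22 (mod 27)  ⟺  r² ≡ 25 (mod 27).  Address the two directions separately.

Only the forward direction holds.

(→) Suppose r ≡ 22 (mod 27). Write r = 27j + 22. Then (27j + 22)² = 729j² + 1188j + 484 = 27(27j² + 44j + 17) + 25, so r² ≡ 25 (mod 27).

(←) This fails: take r = 5. Then 5² = 25 ≡ 25 (mod 27), yet 5 ≡ 5 (mod 27), not 22.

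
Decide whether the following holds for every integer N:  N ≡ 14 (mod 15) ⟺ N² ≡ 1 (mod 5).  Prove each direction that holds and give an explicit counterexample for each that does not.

Only the forward implication holds.

Forward direction. Suppose N ≡ 14 (mod 15). Then N² ≡ 14² = 196 (mod 15), and since 5 ∣ 15, also N² ≡ 1 (mod 5).

Converse. This fails: take N = 1. Then 1² = 1 ≡ 1 (mod 5), yet 1 ≡ 1 (mod 15), not 14.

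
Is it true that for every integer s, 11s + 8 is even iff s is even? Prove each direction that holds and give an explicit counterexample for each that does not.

Both implications hold.

[⇒] Suppose 11s + 8 is even. Since 11 is odd, 11s and s have the same parity, so 11s + 8 ≡ s + 8 (mod 2). As 8 is even, 11s + 8 is even exactly when s is even. Thus s is even.

[⇐] Conversely, suppose s is even; write s = 2j. Then 11s + 8 = 11·(2j) + 8 = 2·11j + 8, which is even.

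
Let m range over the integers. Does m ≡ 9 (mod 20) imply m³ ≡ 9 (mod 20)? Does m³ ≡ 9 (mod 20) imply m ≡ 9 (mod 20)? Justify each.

Forward direction. Suppose m ≡ 9 (mod 20). Write m = 20j + 9. Then (20j + 9)³ = 8000j³ + 10800j² + 4860j + 729 = 20(400j³ + 540j² + 243j + 36) + 9, so m³ ≡ 9 (mod 20).

Converse. Suppose m³ ≡ 9 (mod 20). The only residue r in {0, …, 19} with r³ ≡ 9 (mod 20) is r = 9, so m ≡ 9 (mod 20).

Both implications hold.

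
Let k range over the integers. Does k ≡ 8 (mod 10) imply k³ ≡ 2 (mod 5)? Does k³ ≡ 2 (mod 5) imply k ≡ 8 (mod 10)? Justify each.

(⇒) Suppose k ≡ 8 (mod 10). Then k³ ≡ 8³ = 512 (mod 10), and since 5 ∣ 10, also k³ ≡ 2 (mod 5).

(⇐) This fails: take k = 3. Then 3³ = 27 ≡ 2 (mod 5), yet 3 ≡ 3 (mod 10), not 8.

Only the forward implication holds.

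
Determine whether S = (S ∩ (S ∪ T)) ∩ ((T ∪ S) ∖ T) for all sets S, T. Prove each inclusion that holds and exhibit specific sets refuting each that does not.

(⟹) This inclusion fails. Take S = {1}, T = {1}; then 1 ∈ S but 1 ∉ (S ∩ (S ∪ T)) ∩ ((T ∪ S) ∖ T).

(⟸) Let x ∈ (S ∩ (S ∪ T)) ∩ ((T ∪ S) ∖ T). Then x ∈ S and x ∉ T, from which x ∈ S.

Only the reverse inclusion holds.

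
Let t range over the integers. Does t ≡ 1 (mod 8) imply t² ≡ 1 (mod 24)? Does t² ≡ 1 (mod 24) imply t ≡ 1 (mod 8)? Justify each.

Neither direction holds.

[⇒] This fails: take t = 9. Then 9 ≡ 1 (mod 8), but 9² = 81 ≡ 9 (mod 24), not 1.

[⇐] This fails: take t = 5. Then 5² = 25 ≡ 1 (mod 24), yet 5 ≡ 5 (mod 8), not 1.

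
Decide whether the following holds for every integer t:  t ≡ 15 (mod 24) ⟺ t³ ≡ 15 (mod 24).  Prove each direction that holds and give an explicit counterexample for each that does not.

Both implications hold.

Forward direction. Suppose t ≡ 15 (mod 24). Write t = 24j + 15. Then (24j + 15)³ = 13824j³ + 25920j² + 16200j + 3375 = 24(576j³ + 1080j² + 675j + 140) + 15, so t³ ≡ 15 (mod 24).

Converse. Suppose t³ ≡ 15 (mod 24). The only residue r in {0, …, 23} with r³ ≡ 15 (mod 24) is r = 15, so t ≡ 15 (mod 24).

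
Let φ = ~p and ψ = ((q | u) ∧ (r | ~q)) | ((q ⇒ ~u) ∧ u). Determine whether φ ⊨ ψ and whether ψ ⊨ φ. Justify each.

Forward direction. This fails. Under q = F, p = F, r = F, u = F, the left side is true but the right side is false.

Converse. This fails. Under q = T, p = T, r = T, u = F, the left side is false but the right side is true.

Neither direction holds.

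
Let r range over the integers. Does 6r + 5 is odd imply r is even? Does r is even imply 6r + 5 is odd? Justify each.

Not equivalent: only (⇐) holds.

[⇒] This fails: take r = 3. Then 6r + 5 = 23, which is odd, yet r = 3 is odd, not even.

[⇐] Suppose r is even. Since 6 is even, 6r is even for every r, so 6r + 5 has the same parity as 5, which is odd. Hence 6r + 5 is odd.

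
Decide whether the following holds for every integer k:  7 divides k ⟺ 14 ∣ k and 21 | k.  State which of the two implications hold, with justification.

Only the reverse direction holds.

Forward direction. This fails: take k = 7. Certainly 7 ∣ 7, but 14 ∤ 7.

Converse. Suppose 14 ∣ k and 21 ∣ k. Any common multiple of 14 and 21 is a multiple of their lcm; here lcm(14, 21) = 14·21/gcd(14, 21) = 294/7 = 42, so 42 ∣ k. Since 7 ∣ 42, it follows that 7 ∣ k.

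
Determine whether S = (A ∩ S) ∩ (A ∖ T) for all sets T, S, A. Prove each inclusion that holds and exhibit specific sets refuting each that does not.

Forward inclusion. This inclusion fails. Take T = ∅, S = {1}, A = ∅; then 1 ∈ S but 1 ∉ (A ∩ S) ∩ (A ∖ T).

Reverse inclusion. Let x ∈ (A ∩ S) ∩ (A ∖ T). Then x ∈ S ∩ A and x ∉ T, from which x ∈ S.

Only the reverse inclusion holds.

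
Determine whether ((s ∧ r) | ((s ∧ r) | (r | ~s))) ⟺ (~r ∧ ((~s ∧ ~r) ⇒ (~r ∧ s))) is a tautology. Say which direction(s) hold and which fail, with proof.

Both directions fail.

(⟹) This fails. Under s = F, r = F, the left side is true but the right side is false.

(⟸) This fails. Under s = T, r = F, the left side is false but the right side is true.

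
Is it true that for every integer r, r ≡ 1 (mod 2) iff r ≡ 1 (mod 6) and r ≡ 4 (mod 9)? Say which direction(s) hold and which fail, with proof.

(⇒) fails; (⇐) holds.

(⇒) This fails: r = 1 gives 1 ≡ 1 (mod 2) but 1 ≡ 1 (mod 9), so the conjunction on the right does not hold.

(⇐) Conversely, if r ≡ 1 (mod 6) and r ≡ 4 (mod 9), then by the Chinese remainder theorem r ≡ 13 (mod 18). Since 13 ≡ 1 (mod 2) and 2 ∣ 18, we get r ≡ 1 (mod 2).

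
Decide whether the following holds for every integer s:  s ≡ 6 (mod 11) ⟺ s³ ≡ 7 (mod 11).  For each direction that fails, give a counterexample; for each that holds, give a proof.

(⟹) Suppose s ≡ 6 (mod 11). Write s = 11j + 6. Then (11j + 6)³ = 1331j³ + 2178j² + 1188j + 216 = 11(121j³ + 198j² + 108j + 19) + 7, so s³ ≡ 7 (mod 11).

(⟸) For the converse, argue contrapositively. If s ≢ 6 (mod 11), then s is congruent to one of 0, 1, 2, 3, 4, 5, 7, 8, 9, 10 modulo 11, and these give s³ ≡ 0, 1, 8, 5, 9, 4, 2, 6, 3, 10 respectively — never 7.

The biconditional holds.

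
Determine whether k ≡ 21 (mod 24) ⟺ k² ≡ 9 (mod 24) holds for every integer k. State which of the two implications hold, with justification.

(←) This fails: take k = 3. Then 3² = 9 ≡ 9 (mod 24), yet 3 ≡ 3 (mod 24), not 21.

(→) Suppose k ≡ 21 (mod 24). Write k = 24j + 21. Then (24j + 21)² = 576j² + 1008j + 441 = 24(24j² + 42j + 18) + 9, so k² ≡ 9 (mod 24).

The forward direction holds; the converse fails.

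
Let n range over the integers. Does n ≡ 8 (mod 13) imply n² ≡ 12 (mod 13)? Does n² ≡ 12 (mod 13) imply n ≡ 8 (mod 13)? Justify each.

Forward direction. Suppose n ≡ 8 (mod 13). Write n = 13j + 8. Then (13j + 8)² = 169j² + 208j + 64 = 13(13j² + 16j + 4) + 12, so n² ≡ 12 (mod 13).

Converse. This fails: take n = 5. Then 5² = 25 ≡ 12 (mod 13), yet 5 ≡ 5 (mod 13), not 8.

Not equivalent: only (⇒) holds.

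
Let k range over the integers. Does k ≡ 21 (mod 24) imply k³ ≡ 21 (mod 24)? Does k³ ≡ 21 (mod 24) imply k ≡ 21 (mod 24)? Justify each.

(→) Suppose k ≡ 21 (mod 24). Write k = 24j + 21. Then (24j + 21)³ = 13824j³ + 36288j² + 31752j + 9261 = 24(576j³ + 1512j² + 1323j + 385) + 21, so k³ ≡ 21 (mod 24).

(←) Conversely, suppose k³ ≡ 21 (mod 24). The only residue r in {0, …, 23} with r³ ≡ 21 (mod 24) is r = 21, so k ≡ 21 (mod 24).

Both directions hold; the statement is true.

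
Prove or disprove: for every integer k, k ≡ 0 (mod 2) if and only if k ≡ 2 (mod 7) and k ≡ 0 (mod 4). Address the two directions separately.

[⇒] This fails: k = 0 gives 0 ≡ 0 (mod 2) but 0 ≡ 0 (mod 7), so the conjunction on the right does not hold.

[⇐] Conversely, if k ≡ 2 (mod 7) and k ≡ 0 (mod 4), then by the Chinese remainder theorem k ≡ 16 (mod 28). Since 16 ≡ 0 (mod 2) and 2 ∣ 28, we get k ≡ 0 (mod 2).

Not equivalent: only (⇐) holds.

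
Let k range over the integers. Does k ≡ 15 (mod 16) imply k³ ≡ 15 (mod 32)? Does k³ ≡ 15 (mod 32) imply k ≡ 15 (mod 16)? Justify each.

Forward direction. This fails: take k = 31. Then 31 ≡ 15 (mod 16), but 31³ = 29791 ≡ 31 (mod 32), not 15.

Converse. The residues r modulo 32 with r³ ≡ 15 (mod 32) are exactly {15}, and each is ≡ 15 (mod 16).

(⇒) fails; (⇐) holds.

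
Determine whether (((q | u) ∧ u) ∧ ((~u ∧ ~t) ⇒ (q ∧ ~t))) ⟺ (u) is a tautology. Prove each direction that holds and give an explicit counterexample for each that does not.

Both implications hold.

(⟸) Assume the antecedent. If t is true, the antecedent forces (t = T, q = F, u = T) or (t = T, q = T, u = T), and the consequent holds there. If t is false, the antecedent forces (t = F, q = F, u = T) or (t = F, q = T, u = T), and the consequent holds there. Either way the consequent holds.

(⟹) Assume the antecedent. If t is true, the antecedent forces (t = T, q = F, u = T) or (t = T, q = T, u = T), and u holds there. If t is false, the antecedent forces (t = F, q = F, u = T) or (t = F, q = T, u = T), and u holds there. Either way u holds.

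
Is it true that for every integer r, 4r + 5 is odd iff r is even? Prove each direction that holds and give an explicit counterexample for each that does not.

The forward direction fails; the converse holds.

[⇒] This fails: take r = 3. Then 4r + 5 = 17, which is odd, yet r = 3 is odd, not even.

[⇐] Suppose r is even. Since 4 is even, 4r is even for every r, so 4r + 5 has the same parity as 5, which is odd. Hence 4r + 5 is odd.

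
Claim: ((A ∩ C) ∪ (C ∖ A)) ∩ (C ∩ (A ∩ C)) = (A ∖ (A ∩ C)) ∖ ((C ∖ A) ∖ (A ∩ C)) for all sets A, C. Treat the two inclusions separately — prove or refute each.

Forward inclusion. This inclusion fails. Take A = {1}, C = {1}; then 1 ∈ ((A ∩ C) ∪ (C ∖ A)) ∩ (C ∩ (A ∩ C)) but 1 ∉ (A ∖ (A ∩ C)) ∖ ((C ∖ A) ∖ (A ∩ C)).

Reverse inclusion. This inclusion fails. Take A = {1}, C = ∅; then 1 ∈ (A ∖ (A ∩ C)) ∖ ((C ∖ A) ∖ (A ∩ C)) but 1 ∉ ((A ∩ C) ∪ (C ∖ A)) ∩ (C ∩ (A ∩ C)).

Both inclusions fail.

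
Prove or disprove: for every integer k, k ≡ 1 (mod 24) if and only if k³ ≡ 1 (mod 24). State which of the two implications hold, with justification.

Both directions hold; the statement is true.

(→) Suppose k ≡ 1 (mod 24). Write k = 24j + 1. Then (24j + 1)³ = 13824j³ + 1728j² + 72j + 1 = 24(576j³ + 72j² + 3j) + 1, so k³ ≡ 1 (mod 24).

(←) Conversely, suppose k³ ≡ 1 (mod 24). The only residue r in {0, …, 23} with r³ ≡ 1 (mod 24) is r = 1, so k ≡ 1 (mod 24).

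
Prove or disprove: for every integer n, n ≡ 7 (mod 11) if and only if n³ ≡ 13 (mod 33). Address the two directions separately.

(⟹) This fails: take n = 18. Then 18 ≡ 7 (mod 11), but 18³ = 5832 ≡ 24 (mod 33), not 13.

(⟸) Conversely, the residues r modulo 33 with r³ ≡ 13 (mod 33) are exactly {7}, and each is ≡ 7 (mod 11).

Only the converse holds.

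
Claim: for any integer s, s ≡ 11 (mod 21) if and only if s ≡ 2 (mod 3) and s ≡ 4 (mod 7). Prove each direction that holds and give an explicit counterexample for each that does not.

Forward direction. Suppose s ≡ 11 (mod 21); write s = 21j + 11. Since 3 ∣ 21, reducing mod 3 gives s ≡ 11 ≡ 2 (mod 3); since 7 ∣ 21, reducing mod 7 gives s ≡ 11 ≡ 4 (mod 7).

Converse. If s ≡ 2 (mod 3) and s ≡ 4 (mod 7), then by the Chinese remainder theorem s ≡ 11 (mod 21). This is exactly s ≡ 11 (mod 21).

Both implications hold.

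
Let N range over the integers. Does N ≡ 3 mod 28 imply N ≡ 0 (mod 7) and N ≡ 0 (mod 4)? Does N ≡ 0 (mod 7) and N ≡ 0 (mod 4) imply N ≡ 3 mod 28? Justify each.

Neither implication holds.

(⇒) This fails: N = 3 gives 3 ≡ 3 (mod 28) but 3 ≡ 3 (mod 7), so the conjunction on the right does not hold.

(⇐) This fails: N = 0 satisfies both congruences on the right (0 ≡ 0 mod 7 and 0 ≡ 0 mod 4) yet 0 ≡ 0 (mod 28), not 3.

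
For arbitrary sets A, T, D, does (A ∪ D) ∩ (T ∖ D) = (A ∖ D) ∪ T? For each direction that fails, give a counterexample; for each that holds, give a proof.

(⊇) This inclusion fails. Take A = {1}, T = ∅, D = ∅; then 1 ∈ (A ∖ D) ∪ T but 1 ∉ (A ∪ D) ∩ (T ∖ D).

(⊆) Let x ∈ (A ∪ D) ∩ (T ∖ D). Then x ∈ A ∩ T and x ∉ D, from which x ∈ (A ∖ D) ∪ T.

(⊆) holds; (⊇) fails.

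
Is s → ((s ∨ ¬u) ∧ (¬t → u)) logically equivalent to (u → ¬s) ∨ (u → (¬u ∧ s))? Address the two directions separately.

(⟹) This fails. Under s = T, u = T, t = F, the left side is true but the right side is false.

(⟸) This fails. Under s = T, u = F, t = F, the left side is false but the right side is true.

Neither implication holds.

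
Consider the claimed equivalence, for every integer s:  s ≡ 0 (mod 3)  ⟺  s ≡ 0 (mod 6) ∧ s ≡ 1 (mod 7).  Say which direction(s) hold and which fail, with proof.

(⟹) This fails: s = 0 gives 0 ≡ 0 (mod 3) but 0 ≡ 0 (mod 7), so the conjunction on the right does not hold.

(⟸) Conversely, if s ≡ 0 (mod 6) and s ≡ 1 (mod 7), then by the Chinese remainder theorem s ≡ 36 (mod 42). Since 36 ≡ 0 (mod 3) and 3 ∣ 42, we get s ≡ 0 (mod 3).

Only the converse holds.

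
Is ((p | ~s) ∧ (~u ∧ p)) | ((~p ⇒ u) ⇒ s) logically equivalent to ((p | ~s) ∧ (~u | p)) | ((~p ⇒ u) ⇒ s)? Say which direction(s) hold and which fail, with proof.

[⇒] Assume the antecedent. If u is true, the antecedent forces (u = T, p = F, s = T) or (u = T, p = T, s = T), and the consequent holds there. If u is false, the consequent reduces to true regardless of the other variables. Either way the consequent holds.

[⇐] This fails. Under u = T, p = T, s = F, the left side is false but the right side is true.

Not equivalent: only (⇒) holds.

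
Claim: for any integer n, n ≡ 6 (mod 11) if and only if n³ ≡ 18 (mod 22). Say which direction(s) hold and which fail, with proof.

Only the reverse direction holds.

(→) This fails: take n = 17. Then 17 ≡ 6 (mod 11), but 17³ = 4913 ≡ 7 (mod 22), not 18.

(←) Conversely, the residues r modulo 22 with r³ ≡ 18 (mod 22) are exactly {6}, and each is ≡ 6 (mod 11).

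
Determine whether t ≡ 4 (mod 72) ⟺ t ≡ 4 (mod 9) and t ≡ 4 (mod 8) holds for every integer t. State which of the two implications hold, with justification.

The biconditional holds.

[⇐] If t ≡ 4 (mod 9) and t ≡ 4 (mod 8), then by the Chinese remainder theorem t ≡ 4 (mod 72). This is exactly t ≡ 4 (mod 72).

[⇒] Suppose t ≡ 4 (mod 72); write t = 72j + 4. Since 9 ∣ 72, reducing mod 9 gives t ≡ 4 (mod 9); since 8 ∣ 72, reducing mod 8 gives t ≡ 4 (mod 8).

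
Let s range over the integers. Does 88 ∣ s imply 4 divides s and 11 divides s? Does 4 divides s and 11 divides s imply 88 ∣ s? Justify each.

Forward direction. If 88 ∣ s, write s = 88q. Since 88 = 22·4, s = 4·(22q), so 4 ∣ s; and since 88 = 8·11, s = 11·(8q), so 11 ∣ s.

Converse. This fails: take s = 44. Both 4 ∣ 44 and 11 ∣ 44, yet 44 is not a multiple of 88 (since 44 = 0·88 + 44), so 88 ∤ 44.

The forward direction holds; the converse fails.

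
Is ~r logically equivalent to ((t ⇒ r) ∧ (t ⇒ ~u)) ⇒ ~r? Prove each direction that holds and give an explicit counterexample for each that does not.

The forward direction holds; the converse fails.

Forward direction. Assume the antecedent. If t is true, the antecedent forces (t = T, r = F, u = F) or (t = T, r = F, u = T), and ((t ⇒ r) ∧ (t ⇒ ~u)) ⇒ ~r holds there. If t is false, the antecedent forces (t = F, r = F, u = F) or (t = F, r = F, u = T), and ((t ⇒ r) ∧ (t ⇒ ~u)) ⇒ ~r holds there. Either way ((t ⇒ r) ∧ (t ⇒ ~u)) ⇒ ~r holds.

Converse. This fails. Under t = T, r = T, u = T, the left side is false but the right side is true.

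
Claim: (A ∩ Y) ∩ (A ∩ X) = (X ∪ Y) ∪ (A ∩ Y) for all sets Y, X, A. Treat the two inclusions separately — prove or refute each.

(⊆) holds; (⊇) fails.

(⟹) Let x ∈ (A ∩ Y) ∩ (A ∩ X). Then x ∈ Y ∩ X ∩ A, from which x ∈ (X ∪ Y) ∪ (A ∩ Y).

(⟸) This inclusion fails. Take Y = {1}, X = ∅, A = ∅; then 1 ∈ (X ∪ Y) ∪ (A ∩ Y) but 1 ∉ (A ∩ Y) ∩ (A ∩ X).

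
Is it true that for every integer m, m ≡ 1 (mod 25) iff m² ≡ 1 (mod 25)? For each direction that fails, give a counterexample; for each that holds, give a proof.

Only the forward implication holds.

(⇒) Suppose m ≡ 1 (mod 25). Write m = 25j + 1. Then (25j + 1)² = 625j² + 50j + 1 = 25(25j² + 2j) + 1, so m² ≡ 1 (mod 25).

(⇐) This fails: take m = 24. Then 24² = 576 ≡ 1 (mod 25), yet 24 ≡ 24 (mod 25), not 1.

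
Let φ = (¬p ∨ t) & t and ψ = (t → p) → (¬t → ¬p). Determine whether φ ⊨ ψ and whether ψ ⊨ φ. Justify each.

[⇐] This fails. Under p = F, t = F, the left side is false but the right side is true.

[⇒] Assume the antecedent. If p is true, the antecedent forces (p = T, t = T), and (t → p) → (¬t → ¬p) holds there. If p is false, (t → p) → (¬t → ¬p) reduces to true regardless of the other variables. Either way (t → p) → (¬t → ¬p) holds.

The forward direction holds; the converse fails.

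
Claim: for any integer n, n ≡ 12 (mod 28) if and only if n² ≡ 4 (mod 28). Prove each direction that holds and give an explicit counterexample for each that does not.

(←) This fails: take n = 2. Then 2² = 4 ≡ 4 (mod 28), yet 2 ≡ 2 (mod 28), not 12.

(→) Suppose n ≡ 12 (mod 28). Write n = 28j + 12. Then (28j + 12)² = 784j² + 672j + 144 = 28(28j² + 24j + 5) + 4, so n² ≡ 4 (mod 28).

Only the forward direction holds.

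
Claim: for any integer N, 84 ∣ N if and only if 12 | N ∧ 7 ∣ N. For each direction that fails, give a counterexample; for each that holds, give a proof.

(→) If 84 ∣ N, write N = 84q. Since 84 = 7·12, N = 12·(7q), so 12 ∣ N; and since 84 = 12·7, N = 7·(12q), so 7 ∣ N.

(←) Suppose 12 ∣ N and 7 ∣ N. Any common multiple of 12 and 7 is a multiple of their lcm; here gcd(12, 7) = 1, so lcm(12, 7) = 12·7 = 84, so 84 ∣ N.

Both implications hold.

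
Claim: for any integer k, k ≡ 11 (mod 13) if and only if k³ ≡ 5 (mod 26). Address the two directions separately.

(⇒) This fails: take k = 24. Then 24 ≡ 11 (mod 13), but 24³ = 13824 ≡ 18 (mod 26), not 5.

(⇐) This fails: take k = 7. Then 7³ = 343 ≡ 5 (mod 26), yet 7 ≡ 7 (mod 13), not 11.

(⇒) fails and (⇐) fails.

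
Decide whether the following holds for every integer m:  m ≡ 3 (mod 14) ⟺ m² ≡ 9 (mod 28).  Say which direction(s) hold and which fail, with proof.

Not equivalent: only (⇒) holds.

(⇒) Suppose m ≡ 3 (mod 14). Working modulo 28, m ∈ {3, 17}; for each such r, r² ≡ 9 (mod 28).

(⇐) This fails: take m = 11. Then 11² = 121 ≡ 9 (mod 28), yet 11 ≡ 11 (mod 14), not 3.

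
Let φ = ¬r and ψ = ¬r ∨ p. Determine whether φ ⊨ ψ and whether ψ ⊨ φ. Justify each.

Only the forward implication holds.

[⇒] Assume the antecedent. If r is true, the antecedent cannot hold. If r is false, ¬r ∨ p reduces to true regardless of the other variables. Either way ¬r ∨ p holds.

[⇐] This fails. Under r = T, p = T, the left side is false but the right side is true.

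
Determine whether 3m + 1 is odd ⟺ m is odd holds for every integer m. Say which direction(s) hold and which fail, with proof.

Neither implication holds.

Forward direction. This fails: m = 2 gives 3m + 1 = 7, which is odd, but 2 is even, not odd.

Converse. This also fails: m = 7 is odd, but 3m + 1 = 22 is even, not odd.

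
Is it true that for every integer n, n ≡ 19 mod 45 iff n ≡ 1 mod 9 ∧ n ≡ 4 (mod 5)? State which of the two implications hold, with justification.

Both directions hold; the statement is true.

Forward direction. Suppose n ≡ 19 (mod 45); write n = 45j + 19. Since 9 ∣ 45, reducing mod 9 gives n ≡ 19 ≡ 1 (mod 9); since 5 ∣ 45, reducing mod 5 gives n ≡ 19 ≡ 4 (mod 5).

Converse. If n ≡ 1 (mod 9) and n ≡ 4 (mod 5), then by the Chinese remainder theorem n ≡ 19 (mod 45). This is exactly n ≡ 19 (mod 45).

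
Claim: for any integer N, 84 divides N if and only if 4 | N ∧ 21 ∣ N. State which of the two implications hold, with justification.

Both directions hold; the statement is true.

(→) If 84 ∣ N, write N = 84q. Since 84 = 21·4, N = 4·(21q), so 4 ∣ N; and since 84 = 4·21, N = 21·(4q), so 21 ∣ N.

(←) Suppose 4 ∣ N and 21 ∣ N. Any common multiple of 4 and 21 is a multiple of their lcm; here gcd(4, 21) = 1, so lcm(4, 21) = 4·21 = 84, so 84 ∣ N.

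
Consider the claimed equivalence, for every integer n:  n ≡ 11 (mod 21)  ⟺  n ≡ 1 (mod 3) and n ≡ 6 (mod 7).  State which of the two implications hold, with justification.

Forward direction. This fails: n = 11 gives 11 ≡ 11 (mod 21) but 11 ≡ 2 (mod 3), so the conjunction on the right does not hold.

Converse. This fails: n = 13 satisfies both congruences on the right (13 ≡ 1 mod 3 and 13 ≡ 6 mod 7) yet 13 ≡ 13 (mod 21), not 11.

Both directions fail.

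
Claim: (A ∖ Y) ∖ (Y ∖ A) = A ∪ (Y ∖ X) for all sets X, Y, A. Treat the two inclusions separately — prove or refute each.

(⟸) This inclusion fails. Take X = ∅, Y = {1}, A = ∅; then 1 ∈ A ∪ (Y ∖ X) but 1 ∉ (A ∖ Y) ∖ (Y ∖ A).

(⟹) Let x ∈ (A ∖ Y) ∖ (Y ∖ A). Then either x ∈ A and x ∉ X, Y; or x ∈ X ∩ A and x ∉ Y. In each case x ∈ A ∪ (Y ∖ X), so (A ∖ Y) ∖ (Y ∖ A) ⊆ A ∪ (Y ∖ X).

The sets are not equal: only the forward inclusion holds.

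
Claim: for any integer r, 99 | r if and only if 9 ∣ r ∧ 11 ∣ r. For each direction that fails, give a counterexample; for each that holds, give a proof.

Forward direction. If 99 ∣ r, write r = 99q. Since 99 = 11·9, r = 9·(11q), so 9 ∣ r; and since 99 = 9·11, r = 11·(9q), so 11 ∣ r.

Converse. Suppose 9 ∣ r and 11 ∣ r. Any common multiple of 9 and 11 is a multiple of their lcm; here gcd(9, 11) = 1, so lcm(9, 11) = 9·11 = 99, so 99 ∣ r.

Equivalent; both directions hold.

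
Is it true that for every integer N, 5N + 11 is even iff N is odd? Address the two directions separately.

Both implications hold.

(→) Suppose 5N + 11 is even. Since 5 is odd, 5N and N have the same parity, so 5N + 11 ≡ N + 11 (mod 2). As 11 is odd, 5N + 11 is even exactly when N is odd. Thus N is odd.

(←) Conversely, suppose N is odd; write N = 2j + 1. Then 5N + 11 = 5·(2j + 1) + 11 = 2·5j + 16, which is even.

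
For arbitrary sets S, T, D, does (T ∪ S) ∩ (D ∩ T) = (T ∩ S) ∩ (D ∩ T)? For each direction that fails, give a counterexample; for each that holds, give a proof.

(⟸) Let x ∈ (T ∩ S) ∩ (D ∩ T). Then x ∈ S ∩ T ∩ D, from which x ∈ (T ∪ S) ∩ (D ∩ T).

(⟹) This inclusion fails. Take S = ∅, T = {1}, D = {1}; then 1 ∈ (T ∪ S) ∩ (D ∩ T) but 1 ∉ (T ∩ S) ∩ (D ∩ T).

(⊆) fails; (⊇) holds.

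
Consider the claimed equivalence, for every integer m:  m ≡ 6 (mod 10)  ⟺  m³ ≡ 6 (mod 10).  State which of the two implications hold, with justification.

Equivalent; both directions hold.

(⟹) Suppose m ≡ 6 (mod 10). Write m = 10j + 6. Then (10j + 6)³ = 1000j³ + 1800j² + 1080j + 216 = 10(100j³ + 180j² + 108j + 21) + 6, so m³ ≡ 6 (mod 10).

(⟸) For the converse, argue contrapositively. If m ≢ 6 (mod 10), then m is congruent to one of 0, 1, 2, 3, 4, 5, 7, 8, 9 modulo 10, and these give m³ ≡ 0, 1, 8, 7, 4, 5, 3, 2, 9 respectively — never 6.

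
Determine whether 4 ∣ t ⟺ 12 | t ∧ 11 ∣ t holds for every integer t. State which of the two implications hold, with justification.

Only the converse holds.

(⇒) This fails: take t = 4. Certainly 4 ∣ 4, but 12 ∤ 4.

(⇐) Suppose 12 ∣ t and 11 ∣ t. Any common multiple of 12 and 11 is a multiple of their lcm; here gcd(12, 11) = 1, so lcm(12, 11) = 12·11 = 132, so 132 ∣ t. Since 4 ∣ 132, it follows that 4 ∣ t.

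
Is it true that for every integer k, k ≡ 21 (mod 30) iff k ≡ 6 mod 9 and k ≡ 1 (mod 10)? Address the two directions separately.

(→) This fails: k = 81 gives 81 ≡ 21 (mod 30) but 81 ≡ 0 (mod 9), so the conjunction on the right does not hold.

(←) Conversely, if k ≡ 6 (mod 9) and k ≡ 1 (mod 10), then by the Chinese remainder theorem k ≡ 51 (mod 90). Since 51 ≡ 21 (mod 30) and 30 ∣ 90, we get k ≡ 21 (mod 30).

Not equivalent: only (⇐) holds.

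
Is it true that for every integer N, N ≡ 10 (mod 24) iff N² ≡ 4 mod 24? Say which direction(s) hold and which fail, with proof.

The forward direction holds; the converse fails.

Forward direction. Suppose N ≡ 10 (mod 24). Write N = 24j + 10. Then (24j + 10)² = 576j² + 480j + 100 = 24(24j² + 20j + 4) + 4, so N² ≡ 4 (mod 24).

Converse. This fails: take N = 2. Then 2² = 4 ≡ 4 (mod 24), yet 2 ≡ 2 (mod 24), not 10.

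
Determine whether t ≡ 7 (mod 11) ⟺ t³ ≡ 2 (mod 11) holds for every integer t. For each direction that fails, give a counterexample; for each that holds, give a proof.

Both directions hold; the statement is true.

[⇒] Suppose t ≡ 7 (mod 11). Write t = 11j + 7. Then (11j + 7)³ = 1331j³ + 2541j² + 1617j + 343 = 11(121j³ + 231j² + 147j + 31) + 2, so t³ ≡ 2 (mod 11).

[⇐] Conversely, suppose t³ ≡ 2 (mod 11). The only residue r in {0, …, 10} with r³ ≡ 2 (mod 11) is r = 7, so t ≡ 7 (mod 11).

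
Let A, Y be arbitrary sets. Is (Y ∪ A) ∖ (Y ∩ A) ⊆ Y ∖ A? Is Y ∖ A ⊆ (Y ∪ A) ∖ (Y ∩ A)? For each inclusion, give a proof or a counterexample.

The sets are not equal: only the reverse inclusion holds.

Forward inclusion. This inclusion fails. Take A = {1}, Y = ∅; then 1 ∈ (Y ∪ A) ∖ (Y ∩ A) but 1 ∉ Y ∖ A.

Reverse inclusion. Let x ∈ Y ∖ A. Then x ∈ Y and x ∉ A, from which x ∈ (Y ∪ A) ∖ (Y ∩ A).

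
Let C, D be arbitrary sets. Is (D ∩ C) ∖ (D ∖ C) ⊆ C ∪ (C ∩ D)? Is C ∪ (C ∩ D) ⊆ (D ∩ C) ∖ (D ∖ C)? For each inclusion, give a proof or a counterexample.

Only the forward inclusion holds.

(⊆) Let x ∈ (D ∩ C) ∖ (D ∖ C). Then x ∈ C ∩ D, from which x ∈ C ∪ (C ∩ D).

(⊇) This inclusion fails. Take C = {1}, D = ∅; then 1 ∈ C ∪ (C ∩ D) but 1 ∉ (D ∩ C) ∖ (D ∖ C).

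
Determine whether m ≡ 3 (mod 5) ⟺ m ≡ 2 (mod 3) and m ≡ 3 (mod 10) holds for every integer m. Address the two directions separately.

Not equivalent: only (⇐) holds.

[⇒] This fails: m = 3 gives 3 ≡ 3 (mod 5) but 3 ≡ 0 (mod 3), so the conjunction on the right does not hold.

[⇐] Conversely, if m ≡ 2 (mod 3) and m ≡ 3 (mod 10), then by the Chinese remainder theorem m ≡ 23 (mod 30). Since 23 ≡ 3 (mod 5) and 5 ∣ 30, we get m ≡ 3 (mod 5).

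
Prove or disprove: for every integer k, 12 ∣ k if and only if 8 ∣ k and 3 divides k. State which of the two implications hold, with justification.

Forward direction. This fails: take k = 12. Certainly 12 ∣ 12, but 8 ∤ 12.

Converse. Suppose 8 ∣ k and 3 ∣ k. Any common multiple of 8 and 3 is a multiple of their lcm; here gcd(8, 3) = 1, so lcm(8, 3) = 8·3 = 24, so 24 ∣ k. Since 12 ∣ 24, it follows that 12 ∣ k.

Not equivalent: only (⇐) holds.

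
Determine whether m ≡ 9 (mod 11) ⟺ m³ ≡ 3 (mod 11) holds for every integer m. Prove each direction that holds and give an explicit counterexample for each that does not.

[⇒] Suppose m ≡ 9 (mod 11). Write m = 11j + 9. Then (11j + 9)³ = 1331j³ + 3267j² + 2673j + 729 = 11(121j³ + 297j² + 243j + 66) + 3, so m³ ≡ 3 (mod 11).

[⇐] Conversely, suppose m³ ≡ 3 (mod 11). The only residue r in {0, …, 10} with r³ ≡ 3 (mod 11) is r = 9, so m ≡ 9 (mod 11).

Equivalent; both directions hold.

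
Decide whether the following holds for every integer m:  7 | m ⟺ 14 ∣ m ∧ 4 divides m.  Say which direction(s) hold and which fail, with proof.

(⇒) fails; (⇐) holds.

(→) This fails: take m = 7. Certainly 7 ∣ 7, but 14 ∤ 7.

(←) Suppose 14 ∣ m and 4 ∣ m. Any common multiple of 14 and 4 is a multiple of their lcm; here lcm(14, 4) = 14·4/gcd(14, 4) = 56/2 = 28, so 28 ∣ m. Since 7 ∣ 28, it follows that 7 ∣ m.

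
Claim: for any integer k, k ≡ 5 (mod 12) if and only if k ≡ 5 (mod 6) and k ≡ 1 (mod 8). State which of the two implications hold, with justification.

Forward direction. This fails: k = 5 gives 5 ≡ 5 (mod 12) but 5 ≡ 5 (mod 8), so the conjunction on the right does not hold.

Converse. If k ≡ 5 (mod 6) and k ≡ 1 (mod 8), then by the Chinese remainder theorem k ≡ 17 (mod 24). Since 17 ≡ 5 (mod 12) and 12 ∣ 24, we get k ≡ 5 (mod 12).

Only the converse holds.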